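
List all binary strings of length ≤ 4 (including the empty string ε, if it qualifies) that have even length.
Checking every binary string of length 0 to 4:
  Length 0: accepted: ε | rejected: (none)
  Length 1: accepted: (none) | rejected: 0, 1
  Length 2: accepted: 00, 01, 10, 11 | rejected: (none)
  Length 3: accepted: (none) | rejected: 000, 001, 010, 011, 100, 101, 110, 111
  Length 4: accepted: 0000, 0001, 0010, 0011, 0100, 0101, 0110, 0111, 1000, 1001, 1010, 1011, 1100, 1101, 1110, 1111 | rejected: (none)
Total: 21 string(s).

Final answer: ε, 00, 01, 10, 11, 0000, 0001, 0010, 0011, 0100, 0101, 0110, 0111, 1000, 1001, 1010, 1011, 1100, 1101, 1110, 1111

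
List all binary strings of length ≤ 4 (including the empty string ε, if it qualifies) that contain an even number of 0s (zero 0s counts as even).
Checking every binary string of length 0 to 4:
  Length 0: accepted: ε | rejected: (none)
  Length 1: accepted: 1 | rejected: 0
  Length 2: accepted: 00, 11 | rejected: 01, 10
  Length 3: accepted: 001, 010, 100, 111 | rejected: 000, 011, 101, 110
  Length 4: accepted: 0000, 0011, 0101, 0110, 1001, 1010, 1100, 1111 | rejected: 0001, 0010, 0100, 0111, 1000, 1011, 1101, 1110
Total: 16 string(s).

Final answer: ε, 1, 00, 11, 001, 010, 100, 111, 0000, 0011, 0101, 0110, 1001, 1010, 1100, 1111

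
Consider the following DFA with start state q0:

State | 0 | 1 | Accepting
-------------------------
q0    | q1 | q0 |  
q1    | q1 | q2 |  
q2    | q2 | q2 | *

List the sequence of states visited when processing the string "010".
q0 → q1 → q2 → q2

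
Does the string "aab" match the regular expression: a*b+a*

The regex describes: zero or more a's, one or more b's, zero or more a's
Yes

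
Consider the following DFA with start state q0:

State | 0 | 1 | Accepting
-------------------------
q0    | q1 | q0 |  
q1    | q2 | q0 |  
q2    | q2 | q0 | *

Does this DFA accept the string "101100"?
Start in q0.
Read '1': q0 → q0
Read '0': q0 → q1
Read '1': q1 → q0
Read '1': q0 → q0
Read '0': q0 → q1
Read '0': q1 → q2
Final state q2 is accepting, so the string is accepted.

Final answer: Yes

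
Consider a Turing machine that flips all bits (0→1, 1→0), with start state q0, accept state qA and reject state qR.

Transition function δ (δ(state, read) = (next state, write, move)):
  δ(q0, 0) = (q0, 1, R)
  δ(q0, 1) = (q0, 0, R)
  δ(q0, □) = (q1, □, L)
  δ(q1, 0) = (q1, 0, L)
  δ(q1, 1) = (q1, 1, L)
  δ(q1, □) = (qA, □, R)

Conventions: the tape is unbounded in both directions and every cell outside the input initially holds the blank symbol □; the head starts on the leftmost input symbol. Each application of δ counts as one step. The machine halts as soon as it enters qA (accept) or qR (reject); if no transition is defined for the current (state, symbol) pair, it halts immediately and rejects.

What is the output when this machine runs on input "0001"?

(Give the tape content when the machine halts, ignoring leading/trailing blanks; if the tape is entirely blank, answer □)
Step 0: [q0]0001 (head at position 0)
Step 1: δ(q0, 0) = (q0, 1, R)  ⊢  1[q0]001 (head at position 1)
Step 2: δ(q0, 0) = (q0, 1, R)  ⊢  11[q0]01 (head at position 2)
Step 3: δ(q0, 0) = (q0, 1, R)  ⊢  111[q0]1 (head at position 3)
Step 4: δ(q0, 1) = (q0, 0, R)  ⊢  1110[q0]□ (head at position 4)
Step 5: δ(q0, □) = (q1, □, L)  ⊢  111[q1]0□ (head at position 3)
Step 6: δ(q1, 0) = (q1, 0, L)  ⊢  11[q1]10□ (head at position 2)
Step 7: δ(q1, 1) = (q1, 1, L)  ⊢  1[q1]110□ (head at position 1)
Step 8: δ(q1, 1) = (q1, 1, L)  ⊢  [q1]1110□ (head at position 0)
Step 9: δ(q1, 1) = (q1, 1, L)  ⊢  [q1]□1110□ (head at position -1)
Step 10: δ(q1, □) = (qA, □, R)  ⊢  □[qA]1110□ (head at position 0)
The machine is in qA, so it halts and accepts.
Tape content when halted (ignoring surrounding blanks): 1110

Final answer: Output: 1110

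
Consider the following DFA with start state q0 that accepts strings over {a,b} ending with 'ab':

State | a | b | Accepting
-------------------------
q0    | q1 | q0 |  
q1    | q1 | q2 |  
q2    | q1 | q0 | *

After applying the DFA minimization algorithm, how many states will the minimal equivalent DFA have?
All 3 states are reachable from q0, so none can be removed as unreachable.
Table-filling: first mark every (accepting, non-accepting) pair as distinguishable (accepting: {q2}; non-accepting: {q0, q1}).
Round 1: (q0, q1) on 'b' go to q0 and q2, already distinguishable → mark.
Every pair of states is distinguishable, so the DFA is already minimal.
Equivalence classes: {q0}, {q1}, {q2} → 3 states.

Final answer: 3 states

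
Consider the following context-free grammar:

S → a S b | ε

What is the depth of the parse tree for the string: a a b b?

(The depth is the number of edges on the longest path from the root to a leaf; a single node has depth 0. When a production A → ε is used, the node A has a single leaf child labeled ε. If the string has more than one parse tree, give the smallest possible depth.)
The only parse tree applies S → a S b 2 times (once per matching a…b pair) and then S → ε.
The S nodes sit at depths 0, 1, …, 2; the innermost S (depth 2) has the single child ε at depth 3.
The terminal leaves a, b are at depths 1..2, so the longest root-to-leaf path is S → S → … → S → ε with 3 edges.
Depth = 3.

Final answer: 3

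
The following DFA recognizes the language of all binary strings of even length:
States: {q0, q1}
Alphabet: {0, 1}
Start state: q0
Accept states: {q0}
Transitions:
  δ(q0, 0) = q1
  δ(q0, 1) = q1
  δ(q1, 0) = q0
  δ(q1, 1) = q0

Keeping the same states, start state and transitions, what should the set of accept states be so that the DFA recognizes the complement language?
The DFA is complete (every state has a transition on every symbol), so the complement
is recognized by the same DFA with accepting and non-accepting states swapped.
Original accept states: {q0}
Complement accept states = All states - Original accept states
= {q0, q1} - {q0}
= {q1}
Complement language: strings of ODD length

Final answer: {q1}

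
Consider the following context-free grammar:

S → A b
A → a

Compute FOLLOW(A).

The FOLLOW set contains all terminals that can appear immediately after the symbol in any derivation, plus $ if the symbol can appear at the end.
A occurs only in S → A b, where it is immediately followed by the terminal b. So FOLLOW(A) = {b}.

Final answer: {b}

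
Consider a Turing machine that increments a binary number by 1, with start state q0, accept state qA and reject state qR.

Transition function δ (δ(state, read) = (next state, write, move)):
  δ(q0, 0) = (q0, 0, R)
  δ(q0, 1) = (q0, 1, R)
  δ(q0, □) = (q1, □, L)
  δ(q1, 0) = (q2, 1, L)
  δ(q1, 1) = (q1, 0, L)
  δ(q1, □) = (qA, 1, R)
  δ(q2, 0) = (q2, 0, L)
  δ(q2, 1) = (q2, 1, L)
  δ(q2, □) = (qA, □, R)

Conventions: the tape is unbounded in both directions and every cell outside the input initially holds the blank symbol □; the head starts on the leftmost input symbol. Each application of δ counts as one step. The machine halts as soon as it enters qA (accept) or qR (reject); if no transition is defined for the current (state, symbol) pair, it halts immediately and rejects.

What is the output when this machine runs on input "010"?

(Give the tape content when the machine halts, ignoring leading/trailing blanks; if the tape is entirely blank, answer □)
Step 0: [q0]010 (head at position 0)
Step 1: δ(q0, 0) = (q0, 0, R)  ⊢  0[q0]10 (head at position 1)
Step 2: δ(q0, 1) = (q0, 1, R)  ⊢  01[q0]0 (head at position 2)
Step 3: δ(q0, 0) = (q0, 0, R)  ⊢  010[q0]□ (head at position 3)
Step 4: δ(q0, □) = (q1, □, L)  ⊢  01[q1]0□ (head at position 2)
Step 5: δ(q1, 0) = (q2, 1, L)  ⊢  0[q2]11□ (head at position 1)
Step 6: δ(q2, 1) = (q2, 1, L)  ⊢  [q2]011□ (head at position 0)
Step 7: δ(q2, 0) = (q2, 0, L)  ⊢  [q2]□011□ (head at position -1)
Step 8: δ(q2, □) = (qA, □, R)  ⊢  □[qA]011□ (head at position 0)
The machine is in qA, so it halts and accepts.
Tape content when halted (ignoring surrounding blanks): 011

Final answer: Output: 011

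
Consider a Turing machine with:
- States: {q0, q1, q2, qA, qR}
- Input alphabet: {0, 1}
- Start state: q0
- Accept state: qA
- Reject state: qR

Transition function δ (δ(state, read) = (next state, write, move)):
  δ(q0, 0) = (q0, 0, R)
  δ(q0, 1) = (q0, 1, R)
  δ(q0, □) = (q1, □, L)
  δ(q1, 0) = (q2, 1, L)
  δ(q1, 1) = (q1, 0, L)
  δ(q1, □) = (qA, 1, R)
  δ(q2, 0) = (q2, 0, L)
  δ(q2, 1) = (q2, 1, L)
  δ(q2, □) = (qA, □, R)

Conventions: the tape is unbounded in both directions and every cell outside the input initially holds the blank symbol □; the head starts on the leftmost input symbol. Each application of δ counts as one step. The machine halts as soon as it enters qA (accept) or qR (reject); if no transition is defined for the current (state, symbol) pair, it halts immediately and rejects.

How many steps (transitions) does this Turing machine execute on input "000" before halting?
Step 0: [q0]000 (head at position 0)
Step 1: δ(q0, 0) = (q0, 0, R)  ⊢  0[q0]00 (head at position 1)
Step 2: δ(q0, 0) = (q0, 0, R)  ⊢  00[q0]0 (head at position 2)
Step 3: δ(q0, 0) = (q0, 0, R)  ⊢  000[q0]□ (head at position 3)
Step 4: δ(q0, □) = (q1, □, L)  ⊢  00[q1]0□ (head at position 2)
Step 5: δ(q1, 0) = (q2, 1, L)  ⊢  0[q2]01□ (head at position 1)
Step 6: δ(q2, 0) = (q2, 0, L)  ⊢  [q2]001□ (head at position 0)
Step 7: δ(q2, 0) = (q2, 0, L)  ⊢  [q2]□001□ (head at position -1)
Step 8: δ(q2, □) = (qA, □, R)  ⊢  □[qA]001□ (head at position 0)
The machine is in qA, so it halts and accepts.
Number of transitions executed: 8.

Final answer: 8 steps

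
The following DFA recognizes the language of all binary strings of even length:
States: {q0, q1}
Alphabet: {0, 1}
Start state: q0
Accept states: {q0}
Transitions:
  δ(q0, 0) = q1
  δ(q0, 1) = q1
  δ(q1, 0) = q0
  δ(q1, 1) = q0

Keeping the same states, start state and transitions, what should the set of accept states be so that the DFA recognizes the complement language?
The DFA is complete (every state has a transition on every symbol), so the complement
is recognized by the same DFA with accepting and non-accepting states swapped.
Original accept states: {q0}
Complement accept states = All states - Original accept states
= {q0, q1} - {q0}
= {q1}
Complement language: strings of ODD length

Final answer: {q1}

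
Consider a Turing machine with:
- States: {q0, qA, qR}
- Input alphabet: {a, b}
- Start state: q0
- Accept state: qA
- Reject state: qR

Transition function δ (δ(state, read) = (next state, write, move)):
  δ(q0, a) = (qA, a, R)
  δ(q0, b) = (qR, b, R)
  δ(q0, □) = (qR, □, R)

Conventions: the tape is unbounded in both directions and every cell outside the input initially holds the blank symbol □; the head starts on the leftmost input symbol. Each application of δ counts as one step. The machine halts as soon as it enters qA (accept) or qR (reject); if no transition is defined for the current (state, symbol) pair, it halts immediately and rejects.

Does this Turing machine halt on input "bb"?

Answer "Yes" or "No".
Step 0: [q0]bb (head at position 0)
Step 1: δ(q0, b) = (qR, b, R)  ⊢  b[qR]b (head at position 1)
The machine is in qR, so it halts and rejects.
It halts after 1 steps.

Final answer: Yes - halts after 1 steps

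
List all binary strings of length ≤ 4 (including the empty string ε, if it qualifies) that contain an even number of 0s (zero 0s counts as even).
Checking every binary string of length 0 to 4:
  Length 0: accepted: ε | rejected: (none)
  Length 1: accepted: 1 | rejected: 0
  Length 2: accepted: 00, 11 | rejected: 01, 10
  Length 3: accepted: 001, 010, 100, 111 | rejected: 000, 011, 101, 110
  Length 4: accepted: 0000, 0011, 0101, 0110, 1001, 1010, 1100, 1111 | rejected: 0001, 0010, 0100, 0111, 1000, 1011, 1101, 1110
Total: 16 string(s).

Final answer: ε, 1, 00, 11, 001, 010, 100, 111, 0000, 0011, 0101, 0110, 1001, 1010, 1100, 1111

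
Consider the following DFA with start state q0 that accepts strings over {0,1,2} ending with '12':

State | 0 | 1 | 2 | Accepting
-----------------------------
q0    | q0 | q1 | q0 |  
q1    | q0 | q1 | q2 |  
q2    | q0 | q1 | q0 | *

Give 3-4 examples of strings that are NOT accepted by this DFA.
Any strings that end in a non-accepting state work; for example:
"0101": q0 → q0 → q1 → q0 → q1; q1 is not accepting → rejected
"1211": q0 → q1 → q2 → q1 → q1; q1 is not accepting → rejected
"2010": q0 → q0 → q0 → q1 → q0; q0 is not accepting → rejected
"2221": q0 → q0 → q0 → q0 → q1; q1 is not accepting → rejected

Final answer: "0101", "1211", "2010", "2221"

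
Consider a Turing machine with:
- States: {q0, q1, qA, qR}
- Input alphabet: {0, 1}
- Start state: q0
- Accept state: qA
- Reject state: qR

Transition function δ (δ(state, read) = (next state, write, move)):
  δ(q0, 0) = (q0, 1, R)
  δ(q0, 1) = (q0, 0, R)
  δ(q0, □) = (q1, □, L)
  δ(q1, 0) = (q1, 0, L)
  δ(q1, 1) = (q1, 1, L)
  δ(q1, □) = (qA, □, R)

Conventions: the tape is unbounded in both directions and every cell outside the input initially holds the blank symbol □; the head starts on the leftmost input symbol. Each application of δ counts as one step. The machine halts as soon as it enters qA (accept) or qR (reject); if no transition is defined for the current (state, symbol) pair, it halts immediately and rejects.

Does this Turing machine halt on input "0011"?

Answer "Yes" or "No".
Step 0: [q0]0011 (head at position 0)
Step 1: δ(q0, 0) = (q0, 1, R)  ⊢  1[q0]011 (head at position 1)
Step 2: δ(q0, 0) = (q0, 1, R)  ⊢  11[q0]11 (head at position 2)
Step 3: δ(q0, 1) = (q0, 0, R)  ⊢  110[q0]1 (head at position 3)
Step 4: δ(q0, 1) = (q0, 0, R)  ⊢  1100[q0]□ (head at position 4)
Step 5: δ(q0, □) = (q1, □, L)  ⊢  110[q1]0□ (head at position 3)
Step 6: δ(q1, 0) = (q1, 0, L)  ⊢  11[q1]00□ (head at position 2)
Step 7: δ(q1, 0) = (q1, 0, L)  ⊢  1[q1]100□ (head at position 1)
Step 8: δ(q1, 1) = (q1, 1, L)  ⊢  [q1]1100□ (head at position 0)
Step 9: δ(q1, 1) = (q1, 1, L)  ⊢  [q1]□1100□ (head at position -1)
Step 10: δ(q1, □) = (qA, □, R)  ⊢  □[qA]1100□ (head at position 0)
The machine is in qA, so it halts and accepts.
It halts after 10 steps.

Final answer: Yes - halts after 10 steps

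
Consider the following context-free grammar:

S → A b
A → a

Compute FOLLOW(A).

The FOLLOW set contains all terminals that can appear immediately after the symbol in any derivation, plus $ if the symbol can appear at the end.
A occurs only in S → A b, where it is immediately followed by the terminal b. So FOLLOW(A) = {b}.

Final answer: {b}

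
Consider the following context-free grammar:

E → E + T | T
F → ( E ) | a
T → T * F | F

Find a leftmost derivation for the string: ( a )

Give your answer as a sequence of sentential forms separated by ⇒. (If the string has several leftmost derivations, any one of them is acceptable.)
Start with E.
Step 1: the leftmost non-terminal is E; apply E → T:  T
Step 2: the leftmost non-terminal is T; apply T → F:  F
Step 3: the leftmost non-terminal is F; apply F → ( E ):  ( E )
Step 4: the leftmost non-terminal is E; apply E → T:  ( T )
Step 5: the leftmost non-terminal is T; apply T → F:  ( F )
Step 6: the leftmost non-terminal is F; apply F → a:  ( a )

Final answer: E ⇒ T ⇒ F ⇒ ( E ) ⇒ ( T ) ⇒ ( F ) ⇒ ( a )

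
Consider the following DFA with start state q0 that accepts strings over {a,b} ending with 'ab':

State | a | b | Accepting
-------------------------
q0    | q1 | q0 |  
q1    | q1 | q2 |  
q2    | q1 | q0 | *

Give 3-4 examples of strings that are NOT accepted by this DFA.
Any strings that end in a non-accepting state work; for example:
"bb": q0 → q0 → q0; q0 is not accepting → rejected
"baaa": q0 → q0 → q1 → q1 → q1; q1 is not accepting → rejected
"babb": q0 → q0 → q1 → q2 → q0; q0 is not accepting → rejected
"bbbb": q0 → q0 → q0 → q0 → q0; q0 is not accepting → rejected

Final answer: "bb", "baaa", "babb", "bbbb"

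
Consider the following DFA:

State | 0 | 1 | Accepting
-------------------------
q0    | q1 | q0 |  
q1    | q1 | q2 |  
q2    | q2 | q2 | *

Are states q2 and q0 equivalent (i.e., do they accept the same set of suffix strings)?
Try the suffix ε (the empty string).
From q2: q2 — accepting.
From q0: q0 — not accepting.
The two states disagree on this suffix, so they are not equivalent.

Final answer: No. Distinguishing string: ε (the empty string) - accepted from q2 but not from q0.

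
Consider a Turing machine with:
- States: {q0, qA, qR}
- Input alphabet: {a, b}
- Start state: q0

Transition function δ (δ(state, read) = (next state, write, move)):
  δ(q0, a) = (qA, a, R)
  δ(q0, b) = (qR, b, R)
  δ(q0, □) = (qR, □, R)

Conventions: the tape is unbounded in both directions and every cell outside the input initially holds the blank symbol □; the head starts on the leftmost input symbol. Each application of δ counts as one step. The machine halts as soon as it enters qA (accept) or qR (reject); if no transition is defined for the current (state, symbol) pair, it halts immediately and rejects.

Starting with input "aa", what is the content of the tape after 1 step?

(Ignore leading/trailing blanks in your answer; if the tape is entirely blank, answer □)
Step 0: [q0]aa (head at position 0)
Step 1: δ(q0, a) = (qA, a, R)  ⊢  a[qA]a (head at position 1)
Tape after 1 step (ignoring surrounding blanks): aa

Final answer: Tape: aa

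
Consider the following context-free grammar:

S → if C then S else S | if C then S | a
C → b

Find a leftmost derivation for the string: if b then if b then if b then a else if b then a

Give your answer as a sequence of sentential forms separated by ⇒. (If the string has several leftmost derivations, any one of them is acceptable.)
Start with S.
Step 1: the leftmost non-terminal is S; apply S → if C then S:  if C then S
Step 2: the leftmost non-terminal is C; apply C → b:  if b then S
Step 3: the leftmost non-terminal is S; apply S → if C then S else S:  if b then if C then S else S
Step 4: the leftmost non-terminal is C; apply C → b:  if b then if b then S else S
Step 5: the leftmost non-terminal is S; apply S → if C then S:  if b then if b then if C then S else S
Step 6: the leftmost non-terminal is C; apply C → b:  if b then if b then if b then S else S
Step 7: the leftmost non-terminal is S; apply S → a:  if b then if b then if b then a else S
Step 8: the leftmost non-terminal is S; apply S → if C then S:  if b then if b then if b then a else if C then S
Step 9: the leftmost non-terminal is C; apply C → b:  if b then if b then if b then a else if b then S
Step 10: the leftmost non-terminal is S; apply S → a:  if b then if b then if b then a else if b then a

Final answer: S ⇒ if C then S ⇒ if b then S ⇒ if b then if C then S else S ⇒ if b then if b then S else S ⇒ if b then if b then if C then S else S ⇒ if b then if b then if b then S else S ⇒ if b then if b then if b then a else S ⇒ if b then if b then if b then a else if C then S ⇒ if b then if b then if b then a else if b then S ⇒ if b then if b then if b then a else if b then a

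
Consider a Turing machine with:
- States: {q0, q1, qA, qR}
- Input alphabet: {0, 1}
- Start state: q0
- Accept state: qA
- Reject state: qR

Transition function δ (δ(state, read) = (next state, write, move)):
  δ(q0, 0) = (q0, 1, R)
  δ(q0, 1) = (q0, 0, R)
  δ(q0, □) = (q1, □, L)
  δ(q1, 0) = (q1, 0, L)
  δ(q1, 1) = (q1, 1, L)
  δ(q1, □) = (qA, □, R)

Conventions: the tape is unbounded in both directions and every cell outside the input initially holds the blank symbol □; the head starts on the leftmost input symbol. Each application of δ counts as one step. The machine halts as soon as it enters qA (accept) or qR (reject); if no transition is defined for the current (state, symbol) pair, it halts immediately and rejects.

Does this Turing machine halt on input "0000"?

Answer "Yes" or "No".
Step 0: [q0]0000 (head at position 0)
Step 1: δ(q0, 0) = (q0, 1, R)  ⊢  1[q0]000 (head at position 1)
Step 2: δ(q0, 0) = (q0, 1, R)  ⊢  11[q0]00 (head at position 2)
Step 3: δ(q0, 0) = (q0, 1, R)  ⊢  111[q0]0 (head at position 3)
Step 4: δ(q0, 0) = (q0, 1, R)  ⊢  1111[q0]□ (head at position 4)
Step 5: δ(q0, □) = (q1, □, L)  ⊢  111[q1]1□ (head at position 3)
Step 6: δ(q1, 1) = (q1, 1, L)  ⊢  11[q1]11□ (head at position 2)
Step 7: δ(q1, 1) = (q1, 1, L)  ⊢  1[q1]111□ (head at position 1)
Step 8: δ(q1, 1) = (q1, 1, L)  ⊢  [q1]1111□ (head at position 0)
Step 9: δ(q1, 1) = (q1, 1, L)  ⊢  [q1]□1111□ (head at position -1)
Step 10: δ(q1, □) = (qA, □, R)  ⊢  □[qA]1111□ (head at position 0)
The machine is in qA, so it halts and accepts.
It halts after 10 steps.

Final answer: Yes - halts after 10 steps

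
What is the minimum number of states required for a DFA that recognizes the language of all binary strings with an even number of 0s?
Language: binary strings with an even number of 0s
Lower bound (Myhill–Nerode): the prefixes ε, 0 are pairwise distinguishable:
  ε vs 0: suffix ε distinguishes them (ε has zero 0s (accepted), 0 has one 0 (rejected))
So any DFA needs at least 2 states.
Upper bound: a DFA with 2 states exists (one state per class above).
Minimum states: 2

Final answer: 2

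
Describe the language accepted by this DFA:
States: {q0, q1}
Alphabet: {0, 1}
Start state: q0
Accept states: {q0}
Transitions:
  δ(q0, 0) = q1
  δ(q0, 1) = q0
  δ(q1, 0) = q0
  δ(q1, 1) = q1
Analyzing the DFA structure:
Start state: q0
Accept states: {q0}
Interpreting what each state remembers (checking against the transitions):
  q0: an even number of 0s has been read so far
  q1: an odd number of 0s has been read so far
  δ(q0, 0): in q0 (an even number of 0s has been read so far), after reading 0 we have: an odd number of 0s has been read so far → q1
  δ(q0, 1): in q0 (an even number of 0s has been read so far), after reading 1 we have: an even number of 0s has been read so far → q0
  δ(q1, 0): in q1 (an odd number of 0s has been read so far), after reading 0 we have: an even number of 0s has been read so far → q0
  δ(q1, 1): in q1 (an odd number of 0s has been read so far), after reading 1 we have: an odd number of 0s has been read so far → q1
A string is accepted iff it ends in {q0}, i.e. an even number of 0s has been read so far.
Language: All binary strings with an even number of 0s

Final answer: All binary strings with an even number of 0s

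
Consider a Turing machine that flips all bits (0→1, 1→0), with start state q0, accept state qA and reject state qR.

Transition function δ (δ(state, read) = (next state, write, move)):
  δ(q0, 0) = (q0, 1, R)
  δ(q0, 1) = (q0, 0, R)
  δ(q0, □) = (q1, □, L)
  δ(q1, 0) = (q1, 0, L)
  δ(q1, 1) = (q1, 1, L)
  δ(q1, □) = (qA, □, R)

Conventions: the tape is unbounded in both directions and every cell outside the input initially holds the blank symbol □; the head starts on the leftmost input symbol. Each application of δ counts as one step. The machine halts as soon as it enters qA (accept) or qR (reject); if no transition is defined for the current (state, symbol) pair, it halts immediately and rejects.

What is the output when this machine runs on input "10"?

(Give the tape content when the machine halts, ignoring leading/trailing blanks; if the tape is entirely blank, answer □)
Step 0: [q0]10 (head at position 0)
Step 1: δ(q0, 1) = (q0, 0, R)  ⊢  0[q0]0 (head at position 1)
Step 2: δ(q0, 0) = (q0, 1, R)  ⊢  01[q0]□ (head at position 2)
Step 3: δ(q0, □) = (q1, □, L)  ⊢  0[q1]1□ (head at position 1)
Step 4: δ(q1, 1) = (q1, 1, L)  ⊢  [q1]01□ (head at position 0)
Step 5: δ(q1, 0) = (q1, 0, L)  ⊢  [q1]□01□ (head at position -1)
Step 6: δ(q1, □) = (qA, □, R)  ⊢  □[qA]01□ (head at position 0)
The machine is in qA, so it halts and accepts.
Tape content when halted (ignoring surrounding blanks): 01

Final answer: Output: 01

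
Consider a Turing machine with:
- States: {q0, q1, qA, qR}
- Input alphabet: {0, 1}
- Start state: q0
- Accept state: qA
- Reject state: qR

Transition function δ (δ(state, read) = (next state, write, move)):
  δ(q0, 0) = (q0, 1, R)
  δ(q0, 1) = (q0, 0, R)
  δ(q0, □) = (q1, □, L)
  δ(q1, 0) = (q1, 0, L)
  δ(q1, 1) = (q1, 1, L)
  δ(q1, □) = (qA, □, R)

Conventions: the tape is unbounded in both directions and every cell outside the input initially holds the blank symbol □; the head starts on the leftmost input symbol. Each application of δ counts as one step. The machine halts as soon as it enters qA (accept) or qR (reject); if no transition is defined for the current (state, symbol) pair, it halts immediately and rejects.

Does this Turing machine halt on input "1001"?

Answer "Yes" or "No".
Step 0: [q0]1001 (head at position 0)
Step 1: δ(q0, 1) = (q0, 0, R)  ⊢  0[q0]001 (head at position 1)
Step 2: δ(q0, 0) = (q0, 1, R)  ⊢  01[q0]01 (head at position 2)
Step 3: δ(q0, 0) = (q0, 1, R)  ⊢  011[q0]1 (head at position 3)
Step 4: δ(q0, 1) = (q0, 0, R)  ⊢  0110[q0]□ (head at position 4)
Step 5: δ(q0, □) = (q1, □, L)  ⊢  011[q1]0□ (head at position 3)
Step 6: δ(q1, 0) = (q1, 0, L)  ⊢  01[q1]10□ (head at position 2)
Step 7: δ(q1, 1) = (q1, 1, L)  ⊢  0[q1]110□ (head at position 1)
Step 8: δ(q1, 1) = (q1, 1, L)  ⊢  [q1]0110□ (head at position 0)
Step 9: δ(q1, 0) = (q1, 0, L)  ⊢  [q1]□0110□ (head at position -1)
Step 10: δ(q1, □) = (qA, □, R)  ⊢  □[qA]0110□ (head at position 0)
The machine is in qA, so it halts and accepts.
It halts after 10 steps.

Final answer: Yes - halts after 10 steps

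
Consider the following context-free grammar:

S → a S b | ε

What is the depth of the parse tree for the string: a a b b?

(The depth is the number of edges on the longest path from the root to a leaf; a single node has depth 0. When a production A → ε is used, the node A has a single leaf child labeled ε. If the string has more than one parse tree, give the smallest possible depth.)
The only parse tree applies S → a S b 2 times (once per matching a…b pair) and then S → ε.
The S nodes sit at depths 0, 1, …, 2; the innermost S (depth 2) has the single child ε at depth 3.
The terminal leaves a, b are at depths 1..2, so the longest root-to-leaf path is S → S → … → S → ε with 3 edges.
Depth = 3.

Final answer: 3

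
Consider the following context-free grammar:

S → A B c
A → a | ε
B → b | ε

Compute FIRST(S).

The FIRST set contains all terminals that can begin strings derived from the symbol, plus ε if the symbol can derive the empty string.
FIRST(A) = {a, ε} (A → a | ε) and FIRST(B) = {b, ε} (B → b | ε).
For S → A B c: add FIRST(A) minus ε = {a}; A is nullable, so also add FIRST(B) minus ε = {b}; B is nullable too, so also add FIRST(c) = {c}. The terminal c is never erased, so S is not nullable and ε is not included.
FIRST(S) = {a, b, c}.

Final answer: {a, b, c}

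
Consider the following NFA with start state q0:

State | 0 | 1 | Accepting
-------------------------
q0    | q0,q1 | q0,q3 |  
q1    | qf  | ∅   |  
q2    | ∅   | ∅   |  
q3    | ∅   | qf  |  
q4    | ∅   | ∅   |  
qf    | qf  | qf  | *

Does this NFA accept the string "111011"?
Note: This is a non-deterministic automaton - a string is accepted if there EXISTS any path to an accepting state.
Track the set of states the NFA could be in: start {q0}
Read '1': {q0} → {q0, q3}
Read '1': {q0, q3} → {q0, q3, qf}
Read '1': {q0, q3, qf} → {q0, q3, qf}
Read '0': {q0, q3, qf} → {q0, q1, qf}
Read '1': {q0, q1, qf} → {q0, q3, qf}
Read '1': {q0, q3, qf} → {q0, q3, qf}
Final set {q0, q3, qf} contains accepting state(s) {qf} → accepted.

Final answer: Yes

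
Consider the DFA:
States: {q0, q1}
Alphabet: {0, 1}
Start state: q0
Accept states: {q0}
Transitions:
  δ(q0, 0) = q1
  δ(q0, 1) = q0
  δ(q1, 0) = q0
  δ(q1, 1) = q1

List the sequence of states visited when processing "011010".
Starting at q0
Read '0': q0 -> q1
Read '1': q1 -> q1
Read '1': q1 -> q1
Read '0': q1 -> q0
Read '1': q0 -> q0
Read '0': q0 -> q1

Final answer: q0 -> q1 -> q1 -> q1 -> q0 -> q0 -> q1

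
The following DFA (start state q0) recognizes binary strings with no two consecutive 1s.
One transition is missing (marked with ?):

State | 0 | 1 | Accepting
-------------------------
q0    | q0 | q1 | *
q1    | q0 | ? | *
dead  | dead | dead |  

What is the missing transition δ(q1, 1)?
dead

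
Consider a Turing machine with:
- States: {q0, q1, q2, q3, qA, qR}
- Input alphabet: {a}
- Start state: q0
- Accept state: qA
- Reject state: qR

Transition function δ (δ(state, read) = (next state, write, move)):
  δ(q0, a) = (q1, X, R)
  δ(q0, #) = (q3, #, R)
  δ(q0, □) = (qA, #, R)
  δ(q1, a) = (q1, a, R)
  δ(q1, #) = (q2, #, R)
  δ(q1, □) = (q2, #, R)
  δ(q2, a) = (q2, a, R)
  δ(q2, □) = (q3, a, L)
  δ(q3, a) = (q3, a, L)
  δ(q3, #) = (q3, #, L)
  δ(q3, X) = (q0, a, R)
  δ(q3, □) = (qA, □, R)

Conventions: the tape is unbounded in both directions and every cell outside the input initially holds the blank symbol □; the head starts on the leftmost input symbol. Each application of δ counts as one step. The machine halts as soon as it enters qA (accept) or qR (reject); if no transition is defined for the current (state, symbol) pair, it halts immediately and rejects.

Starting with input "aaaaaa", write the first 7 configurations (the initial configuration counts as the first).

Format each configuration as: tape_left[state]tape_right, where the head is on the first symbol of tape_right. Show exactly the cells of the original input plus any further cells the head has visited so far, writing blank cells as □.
Step 0: [q0]aaaaaa (head at position 0)
Step 1: δ(q0, a) = (q1, X, R)  ⊢  X[q1]aaaaa (head at position 1)
Step 2: δ(q1, a) = (q1, a, R)  ⊢  Xa[q1]aaaa (head at position 2)
Step 3: δ(q1, a) = (q1, a, R)  ⊢  Xaa[q1]aaa (head at position 3)
Step 4: δ(q1, a) = (q1, a, R)  ⊢  Xaaa[q1]aa (head at position 4)
Step 5: δ(q1, a) = (q1, a, R)  ⊢  Xaaaa[q1]a (head at position 5)
Step 6: δ(q1, a) = (q1, a, R)  ⊢  Xaaaaa[q1]□ (head at position 6)

Final answer: [q0]aaaaaa ⊢ X[q1]aaaaa ⊢ Xa[q1]aaaa ⊢ Xaa[q1]aaa ⊢ Xaaa[q1]aa ⊢ Xaaaa[q1]a ⊢ Xaaaaa[q1]□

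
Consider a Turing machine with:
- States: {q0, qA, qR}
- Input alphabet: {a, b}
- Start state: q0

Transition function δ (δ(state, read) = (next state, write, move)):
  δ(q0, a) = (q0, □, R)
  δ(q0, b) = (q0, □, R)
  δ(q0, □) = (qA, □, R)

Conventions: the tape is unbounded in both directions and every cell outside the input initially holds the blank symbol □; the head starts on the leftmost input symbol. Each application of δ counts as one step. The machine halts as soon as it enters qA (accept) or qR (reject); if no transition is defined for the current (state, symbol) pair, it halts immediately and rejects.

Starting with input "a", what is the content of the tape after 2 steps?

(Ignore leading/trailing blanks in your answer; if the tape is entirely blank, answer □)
Step 0: [q0]a (head at position 0)
Step 1: δ(q0, a) = (q0, □, R)  ⊢  □[q0]□ (head at position 1)
Step 2: δ(q0, □) = (qA, □, R)  ⊢  □□[qA]□ (head at position 2)
Tape after 2 steps (ignoring surrounding blanks): □

Final answer: Tape: □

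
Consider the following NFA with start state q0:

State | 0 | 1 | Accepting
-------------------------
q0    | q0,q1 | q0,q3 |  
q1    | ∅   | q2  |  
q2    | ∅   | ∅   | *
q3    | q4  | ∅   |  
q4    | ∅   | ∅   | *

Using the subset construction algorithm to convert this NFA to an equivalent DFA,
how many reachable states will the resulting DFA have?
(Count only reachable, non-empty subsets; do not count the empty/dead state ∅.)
Start subset: {q0}
{q0}: on 0 → {q0, q1}, on 1 → {q0, q3}
{q0, q1}: on 0 → {q0, q1}, on 1 → {q0, q2, q3}
{q0, q3}: on 0 → {q0, q1, q4}, on 1 → {q0, q3}
{q0, q2, q3}: on 0 → {q0, q1, q4}, on 1 → {q0, q3}
{q0, q1, q4}: on 0 → {q0, q1}, on 1 → {q0, q2, q3}
Reachable non-empty subsets: {q0}, {q0, q1}, {q0, q3}, {q0, q2, q3}, {q0, q1, q4} — 5 in total.

Final answer: 5 states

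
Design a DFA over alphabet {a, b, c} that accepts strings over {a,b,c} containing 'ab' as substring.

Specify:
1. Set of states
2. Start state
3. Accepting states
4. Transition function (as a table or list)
One valid DFA (any DFA recognizing the same language is acceptable):
States: {q0, q1, q2}
Start: q0
Accepting: {q2}
Transitions (accepting states marked with *):
State | a | b | c | Accepting
-----------------------------
q0    | q1 | q0 | q0 |  
q1    | q1 | q2 | q0 |  
q2    | q2 | q2 | q2 | *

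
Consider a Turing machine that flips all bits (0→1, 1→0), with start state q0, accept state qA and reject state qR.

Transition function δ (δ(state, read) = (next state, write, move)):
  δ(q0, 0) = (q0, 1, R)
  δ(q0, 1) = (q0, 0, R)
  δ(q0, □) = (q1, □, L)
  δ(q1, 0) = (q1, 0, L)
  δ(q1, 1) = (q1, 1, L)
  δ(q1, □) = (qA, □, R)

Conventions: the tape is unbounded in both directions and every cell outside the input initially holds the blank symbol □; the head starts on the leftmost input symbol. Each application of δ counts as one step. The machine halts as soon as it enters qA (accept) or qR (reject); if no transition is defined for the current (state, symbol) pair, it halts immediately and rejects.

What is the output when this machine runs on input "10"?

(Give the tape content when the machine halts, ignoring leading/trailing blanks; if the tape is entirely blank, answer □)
Step 0: [q0]10 (head at position 0)
Step 1: δ(q0, 1) = (q0, 0, R)  ⊢  0[q0]0 (head at position 1)
Step 2: δ(q0, 0) = (q0, 1, R)  ⊢  01[q0]□ (head at position 2)
Step 3: δ(q0, □) = (q1, □, L)  ⊢  0[q1]1□ (head at position 1)
Step 4: δ(q1, 1) = (q1, 1, L)  ⊢  [q1]01□ (head at position 0)
Step 5: δ(q1, 0) = (q1, 0, L)  ⊢  [q1]□01□ (head at position -1)
Step 6: δ(q1, □) = (qA, □, R)  ⊢  □[qA]01□ (head at position 0)
The machine is in qA, so it halts and accepts.
Tape content when halted (ignoring surrounding blanks): 01

Final answer: Output: 01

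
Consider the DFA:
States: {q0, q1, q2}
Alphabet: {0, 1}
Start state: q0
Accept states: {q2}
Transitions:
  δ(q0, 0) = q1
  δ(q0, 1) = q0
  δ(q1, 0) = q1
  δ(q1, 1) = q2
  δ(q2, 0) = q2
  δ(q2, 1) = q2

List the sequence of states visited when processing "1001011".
Starting at q0
Read '1': q0 -> q0
Read '0': q0 -> q1
Read '0': q1 -> q1
Read '1': q1 -> q2
Read '0': q2 -> q2
Read '1': q2 -> q2
Read '1': q2 -> q2

Final answer: q0 -> q0 -> q1 -> q1 -> q2 -> q2 -> q2 -> q2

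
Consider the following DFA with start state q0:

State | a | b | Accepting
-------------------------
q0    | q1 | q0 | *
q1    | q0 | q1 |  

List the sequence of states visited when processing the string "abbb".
q0 → q1 → q1 → q1 → q1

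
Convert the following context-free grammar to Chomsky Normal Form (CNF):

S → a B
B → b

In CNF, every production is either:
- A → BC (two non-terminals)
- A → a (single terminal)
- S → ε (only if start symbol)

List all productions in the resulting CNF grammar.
The grammar has no ε-productions or unit productions to eliminate.
S → a B has terminal a in a right-hand side of length ≥ 2: introduce T_a → a and use T_a in place of a.
B → b is already in CNF (single terminal) – keep it.
S → a B becomes S → T_a B.
Resulting CNF grammar (3 productions): T_a → a; B → b; S → T_a B

Final answer: T_a → a; B → b; S → T_a B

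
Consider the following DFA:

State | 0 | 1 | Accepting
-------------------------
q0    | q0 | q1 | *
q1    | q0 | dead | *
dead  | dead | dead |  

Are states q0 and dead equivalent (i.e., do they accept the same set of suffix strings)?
Try the suffix ε (the empty string).
From q0: q0 — accepting.
From dead: dead — not accepting.
The two states disagree on this suffix, so they are not equivalent.

Final answer: No. Distinguishing string: ε (the empty string) - accepted from q0 but not from dead.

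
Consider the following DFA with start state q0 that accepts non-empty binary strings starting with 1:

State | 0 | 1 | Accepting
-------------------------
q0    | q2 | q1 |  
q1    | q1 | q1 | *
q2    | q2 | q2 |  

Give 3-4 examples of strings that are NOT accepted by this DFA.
Any strings that end in a non-accepting state work; for example:
"011": q0 → q2 → q2 → q2; q2 is not accepting → rejected
"0001": q0 → q2 → q2 → q2 → q2; q2 is not accepting → rejected
"0010": q0 → q2 → q2 → q2 → q2; q2 is not accepting → rejected
"0101": q0 → q2 → q2 → q2 → q2; q2 is not accepting → rejected

Final answer: "011", "0001", "0010", "0101"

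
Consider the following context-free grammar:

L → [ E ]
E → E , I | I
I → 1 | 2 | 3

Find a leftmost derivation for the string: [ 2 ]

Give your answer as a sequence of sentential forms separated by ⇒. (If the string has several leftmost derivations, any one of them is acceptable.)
Start with L.
Step 1: the leftmost non-terminal is L; apply L → [ E ]:  [ E ]
Step 2: the leftmost non-terminal is E; apply E → I:  [ I ]
Step 3: the leftmost non-terminal is I; apply I → 2:  [ 2 ]

Final answer: L ⇒ [ E ] ⇒ [ I ] ⇒ [ 2 ]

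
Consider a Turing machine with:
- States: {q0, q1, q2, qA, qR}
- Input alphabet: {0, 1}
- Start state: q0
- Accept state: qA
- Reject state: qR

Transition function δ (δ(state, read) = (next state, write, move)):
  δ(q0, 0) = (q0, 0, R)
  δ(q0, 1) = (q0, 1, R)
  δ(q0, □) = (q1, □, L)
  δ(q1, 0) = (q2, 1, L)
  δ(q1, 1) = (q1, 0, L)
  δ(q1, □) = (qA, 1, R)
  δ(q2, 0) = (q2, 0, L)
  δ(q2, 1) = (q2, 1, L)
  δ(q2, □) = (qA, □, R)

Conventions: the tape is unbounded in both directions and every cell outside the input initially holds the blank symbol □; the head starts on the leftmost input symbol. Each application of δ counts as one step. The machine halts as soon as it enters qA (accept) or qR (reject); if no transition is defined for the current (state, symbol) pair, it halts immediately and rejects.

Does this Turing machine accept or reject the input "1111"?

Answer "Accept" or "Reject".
Step 0: [q0]1111 (head at position 0)
Step 1: δ(q0, 1) = (q0, 1, R)  ⊢  1[q0]111 (head at position 1)
Step 2: δ(q0, 1) = (q0, 1, R)  ⊢  11[q0]11 (head at position 2)
Step 3: δ(q0, 1) = (q0, 1, R)  ⊢  111[q0]1 (head at position 3)
Step 4: δ(q0, 1) = (q0, 1, R)  ⊢  1111[q0]□ (head at position 4)
Step 5: δ(q0, □) = (q1, □, L)  ⊢  111[q1]1□ (head at position 3)
Step 6: δ(q1, 1) = (q1, 0, L)  ⊢  11[q1]10□ (head at position 2)
Step 7: δ(q1, 1) = (q1, 0, L)  ⊢  1[q1]100□ (head at position 1)
Step 8: δ(q1, 1) = (q1, 0, L)  ⊢  [q1]1000□ (head at position 0)
Step 9: δ(q1, 1) = (q1, 0, L)  ⊢  [q1]□0000□ (head at position -1)
Step 10: δ(q1, □) = (qA, 1, R)  ⊢  1[qA]0000□ (head at position 0)
The machine is in qA, so it halts and accepts.

Final answer: Accept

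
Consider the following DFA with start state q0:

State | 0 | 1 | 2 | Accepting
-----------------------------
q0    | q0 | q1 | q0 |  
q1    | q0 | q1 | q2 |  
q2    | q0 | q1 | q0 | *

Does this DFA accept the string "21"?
Start in q0.
Read '2': q0 → q0
Read '1': q0 → q1
Final state q1 is not accepting, so the string is rejected.

Final answer: No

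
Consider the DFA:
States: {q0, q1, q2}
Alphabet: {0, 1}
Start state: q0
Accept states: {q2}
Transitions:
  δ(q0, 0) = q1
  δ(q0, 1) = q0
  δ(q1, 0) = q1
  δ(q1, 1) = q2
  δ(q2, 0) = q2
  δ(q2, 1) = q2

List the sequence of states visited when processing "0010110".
Starting at q0
Read '0': q0 -> q1
Read '0': q1 -> q1
Read '1': q1 -> q2
Read '0': q2 -> q2
Read '1': q2 -> q2
Read '1': q2 -> q2
Read '0': q2 -> q2

Final answer: q0 -> q1 -> q1 -> q2 -> q2 -> q2 -> q2 -> q2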